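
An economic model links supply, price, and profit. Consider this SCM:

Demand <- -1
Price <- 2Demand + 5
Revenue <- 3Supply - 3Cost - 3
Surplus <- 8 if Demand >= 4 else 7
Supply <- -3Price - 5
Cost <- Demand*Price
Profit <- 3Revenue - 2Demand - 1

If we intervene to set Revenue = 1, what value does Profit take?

The intervention breaks the incoming arrows to Revenue: Revenue <- 3Supply - 3Cost - 3 no longer applies, and Revenue = 1.
Profit = 3Revenue - 2Demand - 1  [with Revenue=1, Demand=-1]  = 4

4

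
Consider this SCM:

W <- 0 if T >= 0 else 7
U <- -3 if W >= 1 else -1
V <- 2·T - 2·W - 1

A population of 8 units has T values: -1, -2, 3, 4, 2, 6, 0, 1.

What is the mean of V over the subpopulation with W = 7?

-18

Conditioning on W=7 selects the 2 unit(s) with T ∈ {-1, -2}. Their V values: -17, -19. Mean = -18.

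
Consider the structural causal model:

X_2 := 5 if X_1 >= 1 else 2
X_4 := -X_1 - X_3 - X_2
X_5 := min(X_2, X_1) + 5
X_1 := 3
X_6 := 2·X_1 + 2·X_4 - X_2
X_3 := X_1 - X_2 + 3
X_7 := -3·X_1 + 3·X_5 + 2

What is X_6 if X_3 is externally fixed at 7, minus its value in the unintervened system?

The intervention breaks the incoming arrows to X_3: X_3 := X_1 - X_2 + 3 no longer applies, and X_3 = 7.
X_2 = 5 if X_1 >= 1 else 2  [with X_1=3]  = 5
X_4 = -X_1 - X_3 - X_2  [with X_1=3, X_3=7, X_2=5]  = -15
X_6 = 2·X_1 + 2·X_4 - X_2  [with X_1=3, X_4=-15, X_2=5]  = -29
Without intervention: X_2 = 5 if X_1 >= 1 else 2  [with X_1=3]  = 5; X_3 = X_1 - X_2 + 3  [with X_1=3, X_2=5]  = 1; X_4 = -X_1 - X_3 - X_2  [with X_1=3, X_3=1, X_2=5]  = -9; X_6 = 2·X_1 + 2·X_4 - X_2  [with X_1=3, X_4=-9, X_2=5]  = -17.
Change = -29 − (-17) = -12.

-12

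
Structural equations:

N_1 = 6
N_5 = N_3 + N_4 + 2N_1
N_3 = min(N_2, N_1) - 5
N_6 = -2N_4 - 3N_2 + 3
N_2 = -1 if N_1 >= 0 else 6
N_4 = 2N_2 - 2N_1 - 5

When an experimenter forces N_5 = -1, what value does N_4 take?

-19

The intervention breaks the incoming arrows to N_5: N_5 = N_3 + N_4 + 2N_1 no longer applies, and N_5 = -1.
Since N_4 is not a descendant of the intervened variable, it is unaffected.
N_2 = -1 if N_1 >= 0 else 6  [with N_1=6]  = -1
N_4 = 2N_2 - 2N_1 - 5  [with N_2=-1, N_1=6]  = -19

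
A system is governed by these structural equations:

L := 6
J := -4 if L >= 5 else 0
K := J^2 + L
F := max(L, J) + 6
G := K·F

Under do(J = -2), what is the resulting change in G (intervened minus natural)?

-144

do(J=-2) replaces the equation J := -4 if L >= 5 else 0 with the constant J = -2.
K = J^2 + L  [with J=-2, L=6]  = 10
F = max(L, J) + 6  [with L=6, J=-2]  = 12
G = K·F  [with K=10, F=12]  = 120
Without intervention: J = -4 if L >= 5 else 0  [with L=6]  = -4; K = J^2 + L  [with J=-4, L=6]  = 22; F = max(L, J) + 6  [with L=6, J=-4]  = 12; G = K·F  [with K=22, F=12]  = 264.
Change = 120 − 264 = -144.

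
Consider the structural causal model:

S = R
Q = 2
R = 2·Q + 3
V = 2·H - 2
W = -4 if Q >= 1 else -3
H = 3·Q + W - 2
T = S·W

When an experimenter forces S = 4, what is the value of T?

-16

The intervention breaks the incoming arrows to S: S = R no longer applies, and S = 4.
W = -4 if Q >= 1 else -3  [with Q=2]  = -4
T = S·W  [with S=4, W=-4]  = -16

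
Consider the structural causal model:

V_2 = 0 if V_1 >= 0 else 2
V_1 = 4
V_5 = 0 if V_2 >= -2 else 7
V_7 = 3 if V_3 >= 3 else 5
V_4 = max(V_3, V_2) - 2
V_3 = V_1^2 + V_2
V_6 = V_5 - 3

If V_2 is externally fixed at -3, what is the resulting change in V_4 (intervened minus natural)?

Under do(V_2=-3), the mechanism V_2 = 0 if V_1 >= 0 else 2 is discarded; V_2 is fixed at -3.
V_3 = V_1^2 + V_2  [with V_1=4, V_2=-3]  = 13
V_4 = max(V_3, V_2) - 2  [with V_3=13, V_2=-3]  = 11
Without intervention: V_2 = 0 if V_1 >= 0 else 2  [with V_1=4]  = 0; V_3 = V_1^2 + V_2  [with V_1=4, V_2=0]  = 16; V_4 = max(V_3, V_2) - 2  [with V_3=16, V_2=0]  = 14.
Change = 11 − 14 = -3.

-3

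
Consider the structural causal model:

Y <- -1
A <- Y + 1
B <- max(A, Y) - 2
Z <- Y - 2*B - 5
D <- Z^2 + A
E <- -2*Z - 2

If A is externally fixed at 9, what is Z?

-20

Under do(A=9), the mechanism A <- Y + 1 is discarded; A is fixed at 9.
B = max(A, Y) - 2  [with A=9, Y=-1]  = 7
Z = Y - 2*B - 5  [with Y=-1, B=7]  = -20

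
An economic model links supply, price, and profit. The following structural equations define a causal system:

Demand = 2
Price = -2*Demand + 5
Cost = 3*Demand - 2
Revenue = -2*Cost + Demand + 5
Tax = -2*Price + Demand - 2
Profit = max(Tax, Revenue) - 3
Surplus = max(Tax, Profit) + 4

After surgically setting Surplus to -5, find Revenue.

-1

Under do(Surplus=-5), the mechanism Surplus = max(Tax, Profit) + 4 is discarded; Surplus is fixed at -5.
Since Revenue is not a descendant of the intervened variable, it is unaffected.
Cost = 3*Demand - 2  [with Demand=2]  = 4
Revenue = -2*Cost + Demand + 5  [with Cost=4, Demand=2]  = -1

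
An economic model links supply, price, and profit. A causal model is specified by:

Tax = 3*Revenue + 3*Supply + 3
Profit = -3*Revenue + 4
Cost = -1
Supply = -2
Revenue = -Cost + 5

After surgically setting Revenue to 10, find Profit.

-26

do(Revenue=10) replaces the equation Revenue = -Cost + 5 with the constant Revenue = 10.
Profit = -3*Revenue + 4  [with Revenue=10]  = -26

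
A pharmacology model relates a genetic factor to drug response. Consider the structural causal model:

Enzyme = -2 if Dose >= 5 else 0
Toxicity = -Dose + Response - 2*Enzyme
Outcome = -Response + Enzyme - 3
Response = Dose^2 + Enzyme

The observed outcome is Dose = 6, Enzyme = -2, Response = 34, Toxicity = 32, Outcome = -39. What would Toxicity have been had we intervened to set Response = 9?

7

The intervention breaks the incoming arrows to Response: Response = Dose^2 + Enzyme no longer applies, and Response = 9.
Enzyme = -2 if Dose >= 5 else 0  [with Dose=6]  = -2
Toxicity = -Dose + Response - 2*Enzyme  [with Dose=6, Response=9, Enzyme=-2]  = 7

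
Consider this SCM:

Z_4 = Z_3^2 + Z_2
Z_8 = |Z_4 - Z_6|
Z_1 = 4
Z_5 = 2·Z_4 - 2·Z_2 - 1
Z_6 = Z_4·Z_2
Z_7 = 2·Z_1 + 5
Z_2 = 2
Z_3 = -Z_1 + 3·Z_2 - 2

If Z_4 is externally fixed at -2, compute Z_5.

-9

Intervening sets Z_4 = -2 and removes its equation (Z_4 = Z_3^2 + Z_2).
Z_5 = 2·Z_4 - 2·Z_2 - 1  [with Z_4=-2, Z_2=2]  = -9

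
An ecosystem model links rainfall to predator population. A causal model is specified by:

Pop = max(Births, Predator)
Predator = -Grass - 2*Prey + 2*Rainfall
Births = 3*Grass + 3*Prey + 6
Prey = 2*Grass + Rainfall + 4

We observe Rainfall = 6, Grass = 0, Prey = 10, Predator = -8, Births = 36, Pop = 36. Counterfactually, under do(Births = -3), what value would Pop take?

The intervention breaks the incoming arrows to Births: Births = 3*Grass + 3*Prey + 6 no longer applies, and Births = -3.
Prey = 2*Grass + Rainfall + 4  [with Grass=0, Rainfall=6]  = 10
Predator = -Grass - 2*Prey + 2*Rainfall  [with Grass=0, Prey=10, Rainfall=6]  = -8
Pop = max(Births, Predator)  [with Births=-3, Predator=-8]  = -3

-3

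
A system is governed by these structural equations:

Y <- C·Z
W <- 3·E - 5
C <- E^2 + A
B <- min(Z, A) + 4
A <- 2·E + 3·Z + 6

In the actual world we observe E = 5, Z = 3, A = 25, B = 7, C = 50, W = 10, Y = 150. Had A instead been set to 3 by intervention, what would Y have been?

The intervention breaks the incoming arrows to A: A <- 2·E + 3·Z + 6 no longer applies, and A = 3.
C = E^2 + A  [with E=5, A=3]  = 28
Y = C·Z  [with C=28, Z=3]  = 84

84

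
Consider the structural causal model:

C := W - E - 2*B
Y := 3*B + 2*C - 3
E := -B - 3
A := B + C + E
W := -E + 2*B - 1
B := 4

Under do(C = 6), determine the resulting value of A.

3

Intervening sets C = 6 and removes its equation (C := W - E - 2*B).
E = -B - 3  [with B=4]  = -7
A = B + C + E  [with B=4, C=6, E=-7]  = 3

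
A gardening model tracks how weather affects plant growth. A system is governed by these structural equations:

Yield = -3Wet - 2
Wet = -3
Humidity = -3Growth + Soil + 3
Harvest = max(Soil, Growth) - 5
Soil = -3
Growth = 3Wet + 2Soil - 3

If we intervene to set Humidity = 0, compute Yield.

Intervening sets Humidity = 0 and removes its equation (Humidity = -3Growth + Soil + 3).
No directed path runs from Humidity to Yield, so Yield keeps its natural value.
Yield = -3Wet - 2  [with Wet=-3]  = 7

7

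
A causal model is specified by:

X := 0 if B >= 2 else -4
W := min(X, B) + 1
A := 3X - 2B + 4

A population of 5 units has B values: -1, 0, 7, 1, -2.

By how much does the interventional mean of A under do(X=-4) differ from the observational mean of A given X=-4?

-3

Every unit gets X=-4 under the intervention. A values become -6, -8, -22, -10, -4; E[A|do(X=-4)] = -10.
Observing X=-4 restricts to units where X's equation naturally yields -4: B ∈ {-1, 0, 1, -2}. In that subpopulation A = -6, -8, -10, -4, mean -7.
Difference = -10 − (-7) = -3.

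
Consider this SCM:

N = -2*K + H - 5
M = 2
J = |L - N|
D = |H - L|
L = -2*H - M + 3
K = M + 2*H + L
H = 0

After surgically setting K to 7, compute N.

The intervention breaks the incoming arrows to K: K = M + 2*H + L no longer applies, and K = 7.
N = -2*K + H - 5  [with K=7, H=0]  = -19

-19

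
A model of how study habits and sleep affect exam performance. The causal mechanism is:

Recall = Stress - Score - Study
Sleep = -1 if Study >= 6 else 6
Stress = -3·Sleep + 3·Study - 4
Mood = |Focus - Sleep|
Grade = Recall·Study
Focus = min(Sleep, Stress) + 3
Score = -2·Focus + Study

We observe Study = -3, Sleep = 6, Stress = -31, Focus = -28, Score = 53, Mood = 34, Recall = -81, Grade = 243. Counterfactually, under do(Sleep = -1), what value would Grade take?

do(Sleep=-1) replaces the equation Sleep = -1 if Study >= 6 else 6 with the constant Sleep = -1.
Stress = -3·Sleep + 3·Study - 4  [with Sleep=-1, Study=-3]  = -10
Focus = min(Sleep, Stress) + 3  [with Sleep=-1, Stress=-10]  = -7
Score = -2·Focus + Study  [with Focus=-7, Study=-3]  = 11
Recall = Stress - Score - Study  [with Stress=-10, Score=11, Study=-3]  = -18
Grade = Recall·Study  [with Recall=-18, Study=-3]  = 54

54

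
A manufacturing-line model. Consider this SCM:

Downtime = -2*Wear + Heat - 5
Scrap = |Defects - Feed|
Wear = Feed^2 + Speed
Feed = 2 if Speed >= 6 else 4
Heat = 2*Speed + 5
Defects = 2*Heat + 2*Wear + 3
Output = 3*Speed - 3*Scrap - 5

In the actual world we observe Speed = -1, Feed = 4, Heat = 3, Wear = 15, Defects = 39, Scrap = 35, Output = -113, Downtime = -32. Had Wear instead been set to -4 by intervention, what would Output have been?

The intervention breaks the incoming arrows to Wear: Wear = Feed^2 + Speed no longer applies, and Wear = -4.
Feed = 2 if Speed >= 6 else 4  [with Speed=-1]  = 4
Heat = 2*Speed + 5  [with Speed=-1]  = 3
Defects = 2*Heat + 2*Wear + 3  [with Heat=3, Wear=-4]  = 1
Scrap = |Defects - Feed|  [with Defects=1, Feed=4]  = 3
Output = 3*Speed - 3*Scrap - 5  [with Speed=-1, Scrap=3]  = -17

-17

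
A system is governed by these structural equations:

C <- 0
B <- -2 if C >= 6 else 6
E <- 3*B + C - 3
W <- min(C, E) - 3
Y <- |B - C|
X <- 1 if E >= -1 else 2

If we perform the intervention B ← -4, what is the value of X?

2

Under do(B=-4), the mechanism B <- -2 if C >= 6 else 6 is discarded; B is fixed at -4.
E = 3*B + C - 3  [with B=-4, C=0]  = -15
X = 1 if E >= -1 else 2  [with E=-15]  = 2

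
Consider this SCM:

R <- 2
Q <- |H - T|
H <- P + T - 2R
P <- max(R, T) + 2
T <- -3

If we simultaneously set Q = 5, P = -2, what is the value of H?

Under do(Q = 5, P = -2), each intervened variable's structural equation is replaced by its fixed value.
H = P + T - 2R  [with P=-2, T=-3, R=2]  = -9

-9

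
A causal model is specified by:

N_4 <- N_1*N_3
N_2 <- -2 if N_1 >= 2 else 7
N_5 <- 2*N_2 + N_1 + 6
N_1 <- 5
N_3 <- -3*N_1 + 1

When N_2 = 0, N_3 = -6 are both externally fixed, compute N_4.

Setting N_2 = 0, N_3 = -6 by intervention discards those variables' equations.
N_4 = N_1*N_3  [with N_1=5, N_3=-6]  = -30

-30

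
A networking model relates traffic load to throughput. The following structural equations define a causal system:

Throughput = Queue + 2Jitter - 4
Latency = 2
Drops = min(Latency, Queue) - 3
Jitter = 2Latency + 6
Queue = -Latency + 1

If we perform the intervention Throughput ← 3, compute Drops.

-4

do(Throughput=3) replaces the equation Throughput = Queue + 2Jitter - 4 with the constant Throughput = 3.
Drops is not downstream of the intervention, so its value is determined by the original equations.
Queue = -Latency + 1  [with Latency=2]  = -1
Drops = min(Latency, Queue) - 3  [with Latency=2, Queue=-1]  = -4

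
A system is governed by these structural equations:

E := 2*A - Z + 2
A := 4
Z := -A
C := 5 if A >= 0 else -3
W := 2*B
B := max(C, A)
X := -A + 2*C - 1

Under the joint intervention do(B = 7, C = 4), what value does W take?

The joint intervention fixes B = 7, C = 4, removing each variable's own equation.
W = 2*B  [with B=7]  = 14

14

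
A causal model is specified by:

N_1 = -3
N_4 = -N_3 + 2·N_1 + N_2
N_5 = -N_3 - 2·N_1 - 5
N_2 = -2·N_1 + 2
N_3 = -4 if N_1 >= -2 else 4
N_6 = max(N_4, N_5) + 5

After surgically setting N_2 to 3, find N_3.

4

The intervention breaks the incoming arrows to N_2: N_2 = -2·N_1 + 2 no longer applies, and N_2 = 3.
Since N_3 is not a descendant of the intervened variable, it is unaffected.
N_3 = -4 if N_1 >= -2 else 4  [with N_1=-3]  = 4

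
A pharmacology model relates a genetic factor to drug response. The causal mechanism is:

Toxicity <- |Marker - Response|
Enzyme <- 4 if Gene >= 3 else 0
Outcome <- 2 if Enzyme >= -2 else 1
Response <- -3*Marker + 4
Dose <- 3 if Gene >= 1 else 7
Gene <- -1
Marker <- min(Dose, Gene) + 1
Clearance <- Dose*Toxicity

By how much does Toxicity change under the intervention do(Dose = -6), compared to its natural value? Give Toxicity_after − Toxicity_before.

Under do(Dose=-6), the mechanism Dose <- 3 if Gene >= 1 else 7 is discarded; Dose is fixed at -6.
Marker = min(Dose, Gene) + 1  [with Dose=-6, Gene=-1]  = -5
Response = -3*Marker + 4  [with Marker=-5]  = 19
Toxicity = |Marker - Response|  [with Marker=-5, Response=19]  = 24
Without intervention: Dose = 3 if Gene >= 1 else 7  [with Gene=-1]  = 7; Marker = min(Dose, Gene) + 1  [with Dose=7, Gene=-1]  = 0; Response = -3*Marker + 4  [with Marker=0]  = 4; Toxicity = |Marker - Response|  [with Marker=0, Response=4]  = 4.
Change = 24 − 4 = 20.

20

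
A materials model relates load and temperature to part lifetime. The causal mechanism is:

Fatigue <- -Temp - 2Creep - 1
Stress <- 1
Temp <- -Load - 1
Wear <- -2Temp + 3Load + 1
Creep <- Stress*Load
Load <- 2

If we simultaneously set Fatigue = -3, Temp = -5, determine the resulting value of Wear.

Under do(Fatigue = -3, Temp = -5), each intervened variable's structural equation is replaced by its fixed value.
Wear = -2Temp + 3Load + 1  [with Temp=-5, Load=2]  = 17

17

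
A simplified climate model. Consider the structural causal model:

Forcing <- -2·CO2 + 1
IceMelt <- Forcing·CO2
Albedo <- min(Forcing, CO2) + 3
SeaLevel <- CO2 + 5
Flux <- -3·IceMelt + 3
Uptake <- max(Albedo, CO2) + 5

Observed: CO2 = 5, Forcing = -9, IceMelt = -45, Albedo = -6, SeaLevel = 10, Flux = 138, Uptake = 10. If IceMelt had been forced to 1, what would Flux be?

0

The intervention breaks the incoming arrows to IceMelt: IceMelt <- Forcing·CO2 no longer applies, and IceMelt = 1.
Flux = -3·IceMelt + 3  [with IceMelt=1]  = 0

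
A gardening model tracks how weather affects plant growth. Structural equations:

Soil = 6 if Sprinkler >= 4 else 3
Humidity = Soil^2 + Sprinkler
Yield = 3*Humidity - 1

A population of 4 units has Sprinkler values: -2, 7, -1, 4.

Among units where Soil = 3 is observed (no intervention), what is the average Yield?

Observing Soil=3 restricts to units where Soil's equation naturally yields 3: Sprinkler ∈ {-2, -1}. In that subpopulation Yield = 20, 23, mean 21.5.

21.5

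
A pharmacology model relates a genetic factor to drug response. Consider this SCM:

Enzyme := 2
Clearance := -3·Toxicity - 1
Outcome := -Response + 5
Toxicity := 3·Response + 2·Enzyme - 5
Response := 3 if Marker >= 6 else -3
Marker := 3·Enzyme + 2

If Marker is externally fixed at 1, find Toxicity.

Under do(Marker=1), the mechanism Marker := 3·Enzyme + 2 is discarded; Marker is fixed at 1.
Response = 3 if Marker >= 6 else -3  [with Marker=1]  = -3
Toxicity = 3·Response + 2·Enzyme - 5  [with Response=-3, Enzyme=2]  = -10

-10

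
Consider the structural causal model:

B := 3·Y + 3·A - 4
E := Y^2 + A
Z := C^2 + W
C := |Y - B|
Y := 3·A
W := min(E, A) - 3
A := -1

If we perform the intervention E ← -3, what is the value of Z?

163

The intervention breaks the incoming arrows to E: E := Y^2 + A no longer applies, and E = -3.
Y = 3·A  [with A=-1]  = -3
B = 3·Y + 3·A - 4  [with Y=-3, A=-1]  = -16
W = min(E, A) - 3  [with E=-3, A=-1]  = -6
C = |Y - B|  [with Y=-3, B=-16]  = 13
Z = C^2 + W  [with C=13, W=-6]  = 163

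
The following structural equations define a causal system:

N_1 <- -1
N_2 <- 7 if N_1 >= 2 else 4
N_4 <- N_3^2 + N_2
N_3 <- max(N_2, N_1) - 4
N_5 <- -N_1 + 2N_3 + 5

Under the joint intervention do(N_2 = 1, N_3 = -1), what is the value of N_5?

Under do(N_2 = 1, N_3 = -1), each intervened variable's structural equation is replaced by its fixed value.
N_5 = -N_1 + 2N_3 + 5  [with N_1=-1, N_3=-1]  = 4

4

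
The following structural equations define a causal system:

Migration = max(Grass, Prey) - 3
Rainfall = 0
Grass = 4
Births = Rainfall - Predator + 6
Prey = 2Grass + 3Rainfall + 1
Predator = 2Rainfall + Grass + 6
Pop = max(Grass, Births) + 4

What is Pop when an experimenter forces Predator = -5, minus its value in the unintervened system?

The intervention breaks the incoming arrows to Predator: Predator = 2Rainfall + Grass + 6 no longer applies, and Predator = -5.
Births = Rainfall - Predator + 6  [with Rainfall=0, Predator=-5]  = 11
Pop = max(Grass, Births) + 4  [with Grass=4, Births=11]  = 15
Without intervention: Predator = 2Rainfall + Grass + 6  [with Rainfall=0, Grass=4]  = 10; Births = Rainfall - Predator + 6  [with Rainfall=0, Predator=10]  = -4; Pop = max(Grass, Births) + 4  [with Grass=4, Births=-4]  = 8.
Change = 15 − 8 = 7.

7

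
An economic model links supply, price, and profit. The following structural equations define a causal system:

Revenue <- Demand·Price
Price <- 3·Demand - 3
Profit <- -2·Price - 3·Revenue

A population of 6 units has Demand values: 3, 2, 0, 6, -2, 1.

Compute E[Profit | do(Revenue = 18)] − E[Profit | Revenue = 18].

-7

Every unit gets Revenue=18 under the intervention. Profit values become -66, -60, -48, -84, -36, -54; E[Profit|do(Revenue=18)] = -58.
Observing Revenue=18 restricts to units where Revenue's equation naturally yields 18: Demand ∈ {3, -2}. In that subpopulation Profit = -66, -36, mean -51.
Difference = -58 − (-51) = -7.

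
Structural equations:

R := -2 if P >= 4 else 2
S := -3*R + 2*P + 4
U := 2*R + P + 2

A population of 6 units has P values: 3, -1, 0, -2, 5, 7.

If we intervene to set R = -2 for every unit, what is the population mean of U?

Under do(R=-2), R's equation is replaced by R=-2 for every unit. Per-unit U: 1, -3, -2, -4, 3, 5. Mean = 0.

0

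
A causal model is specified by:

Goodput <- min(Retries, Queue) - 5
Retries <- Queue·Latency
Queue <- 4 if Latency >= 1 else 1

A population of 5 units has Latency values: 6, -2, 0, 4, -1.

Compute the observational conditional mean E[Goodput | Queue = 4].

Observing Queue=4 restricts to units where Queue's equation naturally yields 4: Latency ∈ {6, 4}. In that subpopulation Goodput = -1, -1, mean -1.

-1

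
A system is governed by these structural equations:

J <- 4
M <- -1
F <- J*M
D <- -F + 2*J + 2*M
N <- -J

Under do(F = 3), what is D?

3

The intervention breaks the incoming arrows to F: F <- J*M no longer applies, and F = 3.
D = -F + 2*J + 2*M  [with F=3, J=4, M=-1]  = 3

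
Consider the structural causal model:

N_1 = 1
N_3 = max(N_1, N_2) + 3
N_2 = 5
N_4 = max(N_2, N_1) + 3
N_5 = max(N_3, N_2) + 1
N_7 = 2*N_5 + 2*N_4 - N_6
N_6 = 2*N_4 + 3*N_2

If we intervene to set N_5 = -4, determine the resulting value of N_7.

Under do(N_5=-4), the mechanism N_5 = max(N_3, N_2) + 1 is discarded; N_5 is fixed at -4.
N_4 = max(N_2, N_1) + 3  [with N_2=5, N_1=1]  = 8
N_6 = 2*N_4 + 3*N_2  [with N_4=8, N_2=5]  = 31
N_7 = 2*N_5 + 2*N_4 - N_6  [with N_5=-4, N_4=8, N_6=31]  = -23

-23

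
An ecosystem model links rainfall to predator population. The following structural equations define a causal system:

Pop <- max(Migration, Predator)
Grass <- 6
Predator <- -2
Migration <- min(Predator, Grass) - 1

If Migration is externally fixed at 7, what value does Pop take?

7

The intervention breaks the incoming arrows to Migration: Migration <- min(Predator, Grass) - 1 no longer applies, and Migration = 7.
Pop = max(Migration, Predator)  [with Migration=7, Predator=-2]  = 7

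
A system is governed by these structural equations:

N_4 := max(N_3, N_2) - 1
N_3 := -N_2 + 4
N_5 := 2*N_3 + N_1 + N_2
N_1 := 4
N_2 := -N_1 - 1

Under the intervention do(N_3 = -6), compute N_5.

-13

do(N_3=-6) replaces the equation N_3 := -N_2 + 4 with the constant N_3 = -6.
N_2 = -N_1 - 1  [with N_1=4]  = -5
N_5 = 2*N_3 + N_1 + N_2  [with N_3=-6, N_1=4, N_2=-5]  = -13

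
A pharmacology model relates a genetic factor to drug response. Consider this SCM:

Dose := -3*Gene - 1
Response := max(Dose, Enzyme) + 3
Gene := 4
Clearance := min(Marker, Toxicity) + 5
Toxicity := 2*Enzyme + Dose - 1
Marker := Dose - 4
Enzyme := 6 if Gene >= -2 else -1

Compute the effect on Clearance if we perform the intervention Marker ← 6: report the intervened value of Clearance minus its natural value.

The intervention breaks the incoming arrows to Marker: Marker := Dose - 4 no longer applies, and Marker = 6.
Dose = -3*Gene - 1  [with Gene=4]  = -13
Enzyme = 6 if Gene >= -2 else -1  [with Gene=4]  = 6
Toxicity = 2*Enzyme + Dose - 1  [with Enzyme=6, Dose=-13]  = -2
Clearance = min(Marker, Toxicity) + 5  [with Marker=6, Toxicity=-2]  = 3
Without intervention: Dose = -3*Gene - 1  [with Gene=4]  = -13; Enzyme = 6 if Gene >= -2 else -1  [with Gene=4]  = 6; Marker = Dose - 4  [with Dose=-13]  = -17; Toxicity = 2*Enzyme + Dose - 1  [with Enzyme=6, Dose=-13]  = -2; Clearance = min(Marker, Toxicity) + 5  [with Marker=-17, Toxicity=-2]  = -12.
Change = 3 − (-12) = 15.

15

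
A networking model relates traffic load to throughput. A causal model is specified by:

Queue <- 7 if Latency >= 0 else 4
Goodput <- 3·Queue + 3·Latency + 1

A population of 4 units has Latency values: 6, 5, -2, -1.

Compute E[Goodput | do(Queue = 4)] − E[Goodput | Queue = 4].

10.5

do(Queue=4) breaks Queue's dependence on Latency. With Queue=4 fixed, Goodput across the units is 31, 28, 7, 10, mean 19.
Observing Queue=4 restricts to units where Queue's equation naturally yields 4: Latency ∈ {-2, -1}. In that subpopulation Goodput = 7, 10, mean 8.5.
Difference = 19 − 8.5 = 10.5.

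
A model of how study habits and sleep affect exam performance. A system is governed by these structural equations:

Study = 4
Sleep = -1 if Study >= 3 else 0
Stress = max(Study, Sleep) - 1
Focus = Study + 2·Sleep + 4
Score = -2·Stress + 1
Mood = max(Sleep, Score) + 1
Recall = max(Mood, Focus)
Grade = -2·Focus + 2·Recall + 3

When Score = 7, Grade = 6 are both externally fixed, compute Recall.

Setting Score = 7, Grade = 6 by intervention discards those variables' equations.
Sleep = -1 if Study >= 3 else 0  [with Study=4]  = -1
Focus = Study + 2·Sleep + 4  [with Study=4, Sleep=-1]  = 6
Mood = max(Sleep, Score) + 1  [with Sleep=-1, Score=7]  = 8
Recall = max(Mood, Focus)  [with Mood=8, Focus=6]  = 8

8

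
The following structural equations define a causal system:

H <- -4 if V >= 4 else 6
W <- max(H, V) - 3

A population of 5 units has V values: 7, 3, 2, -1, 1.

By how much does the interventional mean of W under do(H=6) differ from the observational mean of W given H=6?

Every unit gets H=6 under the intervention. W values become 4, 3, 3, 3, 3; E[W|do(H=6)] = 3.2.
Observing H=6 restricts to units where H's equation naturally yields 6: V ∈ {3, 2, -1, 1}. In that subpopulation W = 3, 3, 3, 3, mean 3.
Difference = 3.2 − 3 = 0.2.

0.2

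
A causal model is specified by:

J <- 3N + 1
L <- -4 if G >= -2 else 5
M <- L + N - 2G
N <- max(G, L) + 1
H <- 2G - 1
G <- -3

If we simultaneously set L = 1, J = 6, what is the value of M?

9

The joint intervention fixes L = 1, J = 6, removing each variable's own equation.
N = max(G, L) + 1  [with G=-3, L=1]  = 2
M = L + N - 2G  [with L=1, N=2, G=-3]  = 9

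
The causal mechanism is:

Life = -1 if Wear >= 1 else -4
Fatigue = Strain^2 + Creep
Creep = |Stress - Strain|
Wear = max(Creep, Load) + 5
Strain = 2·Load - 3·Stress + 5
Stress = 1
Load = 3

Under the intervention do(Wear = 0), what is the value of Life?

Under do(Wear=0), the mechanism Wear = max(Creep, Load) + 5 is discarded; Wear is fixed at 0.
Life = -1 if Wear >= 1 else -4  [with Wear=0]  = -4

-4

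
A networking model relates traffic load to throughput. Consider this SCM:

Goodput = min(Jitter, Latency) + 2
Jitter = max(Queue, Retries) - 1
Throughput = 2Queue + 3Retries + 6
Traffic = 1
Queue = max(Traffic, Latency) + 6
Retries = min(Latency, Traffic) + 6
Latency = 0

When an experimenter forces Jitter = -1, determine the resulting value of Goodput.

1

Under do(Jitter=-1), the mechanism Jitter = max(Queue, Retries) - 1 is discarded; Jitter is fixed at -1.
Goodput = min(Jitter, Latency) + 2  [with Jitter=-1, Latency=0]  = 1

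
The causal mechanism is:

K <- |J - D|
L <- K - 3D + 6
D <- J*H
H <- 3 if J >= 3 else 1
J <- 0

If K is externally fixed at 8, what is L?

14

Intervening sets K = 8 and removes its equation (K <- |J - D|).
H = 3 if J >= 3 else 1  [with J=0]  = 1
D = J*H  [with J=0, H=1]  = 0
L = K - 3D + 6  [with K=8, D=0]  = 14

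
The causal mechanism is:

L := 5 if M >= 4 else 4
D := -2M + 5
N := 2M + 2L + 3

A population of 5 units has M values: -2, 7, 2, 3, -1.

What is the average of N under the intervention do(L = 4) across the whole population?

The intervention sets L=4 in all 5 units regardless of M. Recomputing N per unit gives 7, 25, 15, 17, 9; average 14.6.

14.6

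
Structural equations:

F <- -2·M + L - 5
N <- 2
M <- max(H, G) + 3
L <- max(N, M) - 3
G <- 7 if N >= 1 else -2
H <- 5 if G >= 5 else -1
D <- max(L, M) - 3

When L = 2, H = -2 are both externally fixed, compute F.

-23

The joint intervention fixes L = 2, H = -2, removing each variable's own equation.
G = 7 if N >= 1 else -2  [with N=2]  = 7
M = max(H, G) + 3  [with H=-2, G=7]  = 10
F = -2·M + L - 5  [with M=10, L=2]  = -23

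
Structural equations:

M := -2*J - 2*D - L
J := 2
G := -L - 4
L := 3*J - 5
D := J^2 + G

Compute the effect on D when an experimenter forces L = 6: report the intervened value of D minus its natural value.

-5

Under do(L=6), the mechanism L := 3*J - 5 is discarded; L is fixed at 6.
G = -L - 4  [with L=6]  = -10
D = J^2 + G  [with J=2, G=-10]  = -6
Without intervention: L = 3*J - 5  [with J=2]  = 1; G = -L - 4  [with L=1]  = -5; D = J^2 + G  [with J=2, G=-5]  = -1.
Change = -6 − (-1) = -5.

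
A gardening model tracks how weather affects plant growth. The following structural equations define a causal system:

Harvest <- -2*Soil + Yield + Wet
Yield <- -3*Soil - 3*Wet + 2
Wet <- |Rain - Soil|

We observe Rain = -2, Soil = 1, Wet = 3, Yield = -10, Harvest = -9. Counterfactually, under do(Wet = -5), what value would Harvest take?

7

do(Wet=-5) replaces the equation Wet <- |Rain - Soil| with the constant Wet = -5.
Yield = -3*Soil - 3*Wet + 2  [with Soil=1, Wet=-5]  = 14
Harvest = -2*Soil + Yield + Wet  [with Soil=1, Yield=14, Wet=-5]  = 7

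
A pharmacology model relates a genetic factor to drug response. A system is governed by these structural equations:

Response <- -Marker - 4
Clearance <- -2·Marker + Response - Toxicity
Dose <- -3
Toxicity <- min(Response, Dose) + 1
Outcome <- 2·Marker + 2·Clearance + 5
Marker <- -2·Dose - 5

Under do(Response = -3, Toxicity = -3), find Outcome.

3

Setting Response = -3, Toxicity = -3 by intervention discards those variables' equations.
Marker = -2·Dose - 5  [with Dose=-3]  = 1
Clearance = -2·Marker + Response - Toxicity  [with Marker=1, Response=-3, Toxicity=-3]  = -2
Outcome = 2·Marker + 2·Clearance + 5  [with Marker=1, Clearance=-2]  = 3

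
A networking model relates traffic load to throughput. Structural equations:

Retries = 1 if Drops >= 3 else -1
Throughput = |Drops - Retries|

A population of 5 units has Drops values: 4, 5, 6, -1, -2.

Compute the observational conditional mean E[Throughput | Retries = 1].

4

E[Throughput|Retries=1] averages over only the 3 units with Retries=1 (Drops = 4, 5, 6): Throughput = 3, 4, 5, mean 4.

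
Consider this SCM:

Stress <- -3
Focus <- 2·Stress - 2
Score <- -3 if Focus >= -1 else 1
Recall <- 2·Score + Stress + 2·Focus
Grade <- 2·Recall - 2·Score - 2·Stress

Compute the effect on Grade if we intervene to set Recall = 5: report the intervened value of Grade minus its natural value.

Intervening sets Recall = 5 and removes its equation (Recall <- 2·Score + Stress + 2·Focus).
Focus = 2·Stress - 2  [with Stress=-3]  = -8
Score = -3 if Focus >= -1 else 1  [with Focus=-8]  = 1
Grade = 2·Recall - 2·Score - 2·Stress  [with Recall=5, Score=1, Stress=-3]  = 14
Without intervention: Focus = 2·Stress - 2  [with Stress=-3]  = -8; Score = -3 if Focus >= -1 else 1  [with Focus=-8]  = 1; Recall = 2·Score + Stress + 2·Focus  [with Score=1, Stress=-3, Focus=-8]  = -17; Grade = 2·Recall - 2·Score - 2·Stress  [with Recall=-17, Score=1, Stress=-3]  = -30.
Change = 14 − (-30) = 44.

44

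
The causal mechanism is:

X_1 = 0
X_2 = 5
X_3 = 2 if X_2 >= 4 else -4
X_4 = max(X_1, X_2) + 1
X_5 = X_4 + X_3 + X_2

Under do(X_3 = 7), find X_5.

18

do(X_3=7) replaces the equation X_3 = 2 if X_2 >= 4 else -4 with the constant X_3 = 7.
X_4 = max(X_1, X_2) + 1  [with X_1=0, X_2=5]  = 6
X_5 = X_4 + X_3 + X_2  [with X_4=6, X_3=7, X_2=5]  = 18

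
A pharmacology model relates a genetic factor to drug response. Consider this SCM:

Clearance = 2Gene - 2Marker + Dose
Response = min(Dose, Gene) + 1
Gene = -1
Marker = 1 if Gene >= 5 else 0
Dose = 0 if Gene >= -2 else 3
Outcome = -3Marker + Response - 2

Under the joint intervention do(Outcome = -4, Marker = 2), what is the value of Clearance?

Under do(Outcome = -4, Marker = 2), each intervened variable's structural equation is replaced by its fixed value.
Dose = 0 if Gene >= -2 else 3  [with Gene=-1]  = 0
Clearance = 2Gene - 2Marker + Dose  [with Gene=-1, Marker=2, Dose=0]  = -6

-6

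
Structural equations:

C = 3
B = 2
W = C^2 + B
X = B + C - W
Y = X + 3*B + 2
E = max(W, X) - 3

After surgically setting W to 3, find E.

The intervention breaks the incoming arrows to W: W = C^2 + B no longer applies, and W = 3.
X = B + C - W  [with B=2, C=3, W=3]  = 2
E = max(W, X) - 3  [with W=3, X=2]  = 0

0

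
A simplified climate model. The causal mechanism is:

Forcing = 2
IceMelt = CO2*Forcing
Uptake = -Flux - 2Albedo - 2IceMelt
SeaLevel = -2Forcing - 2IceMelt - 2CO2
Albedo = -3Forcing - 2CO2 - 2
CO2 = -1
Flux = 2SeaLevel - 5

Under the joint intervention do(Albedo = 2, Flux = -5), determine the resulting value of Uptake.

5

Setting Albedo = 2, Flux = -5 by intervention discards those variables' equations.
IceMelt = CO2*Forcing  [with CO2=-1, Forcing=2]  = -2
Uptake = -Flux - 2Albedo - 2IceMelt  [with Flux=-5, Albedo=2, IceMelt=-2]  = 5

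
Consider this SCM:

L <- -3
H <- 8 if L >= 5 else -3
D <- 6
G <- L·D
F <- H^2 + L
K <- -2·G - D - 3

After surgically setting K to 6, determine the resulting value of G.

-18

do(K=6) replaces the equation K <- -2·G - D - 3 with the constant K = 6.
G is not downstream of the intervention, so its value is determined by the original equations.
G = L·D  [with L=-3, D=6]  = -18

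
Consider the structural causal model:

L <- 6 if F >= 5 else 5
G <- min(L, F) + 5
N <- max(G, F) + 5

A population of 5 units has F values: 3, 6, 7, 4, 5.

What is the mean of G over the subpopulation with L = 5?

8.5

E[G|L=5] averages over only the 2 units with L=5 (F = 3, 4): G = 8, 9, mean 8.5.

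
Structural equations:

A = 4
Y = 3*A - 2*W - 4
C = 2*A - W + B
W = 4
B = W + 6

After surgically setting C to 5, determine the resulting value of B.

Under do(C=5), the mechanism C = 2*A - W + B is discarded; C is fixed at 5.
Since B is not a descendant of the intervened variable, it is unaffected.
B = W + 6  [with W=4]  = 10

10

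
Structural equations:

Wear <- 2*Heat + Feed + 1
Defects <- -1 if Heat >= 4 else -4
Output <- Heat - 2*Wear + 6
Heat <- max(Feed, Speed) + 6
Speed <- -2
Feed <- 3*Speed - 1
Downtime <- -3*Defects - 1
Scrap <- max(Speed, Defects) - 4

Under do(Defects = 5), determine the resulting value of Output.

6

Under do(Defects=5), the mechanism Defects <- -1 if Heat >= 4 else -4 is discarded; Defects is fixed at 5.
Since Output is not a descendant of the intervened variable, it is unaffected.
Feed = 3*Speed - 1  [with Speed=-2]  = -7
Heat = max(Feed, Speed) + 6  [with Feed=-7, Speed=-2]  = 4
Wear = 2*Heat + Feed + 1  [with Heat=4, Feed=-7]  = 2
Output = Heat - 2*Wear + 6  [with Heat=4, Wear=2]  = 6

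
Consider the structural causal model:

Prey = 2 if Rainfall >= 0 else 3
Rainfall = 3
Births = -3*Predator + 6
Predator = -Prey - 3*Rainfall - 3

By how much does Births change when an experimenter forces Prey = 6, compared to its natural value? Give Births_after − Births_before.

12

Under do(Prey=6), the mechanism Prey = 2 if Rainfall >= 0 else 3 is discarded; Prey is fixed at 6.
Predator = -Prey - 3*Rainfall - 3  [with Prey=6, Rainfall=3]  = -18
Births = -3*Predator + 6  [with Predator=-18]  = 60
Without intervention: Prey = 2 if Rainfall >= 0 else 3  [with Rainfall=3]  = 2; Predator = -Prey - 3*Rainfall - 3  [with Prey=2, Rainfall=3]  = -14; Births = -3*Predator + 6  [with Predator=-14]  = 48.
Change = 60 − 48 = 12.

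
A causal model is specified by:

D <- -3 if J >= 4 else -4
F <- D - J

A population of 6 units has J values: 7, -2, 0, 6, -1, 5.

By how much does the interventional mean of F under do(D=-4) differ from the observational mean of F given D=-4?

-3.5

Every unit gets D=-4 under the intervention. F values become -11, -2, -4, -10, -3, -9; E[F|do(D=-4)] = -6.5.
E[F|D=-4] averages over only the 3 units with D=-4 (J = -2, 0, -1): F = -2, -4, -3, mean -3.
Difference = -6.5 − (-3) = -3.5.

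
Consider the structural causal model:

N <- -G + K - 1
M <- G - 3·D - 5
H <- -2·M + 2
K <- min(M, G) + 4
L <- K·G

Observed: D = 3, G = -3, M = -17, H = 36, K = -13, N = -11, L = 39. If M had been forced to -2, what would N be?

The intervention breaks the incoming arrows to M: M <- G - 3·D - 5 no longer applies, and M = -2.
K = min(M, G) + 4  [with M=-2, G=-3]  = 1
N = -G + K - 1  [with G=-3, K=1]  = 3

3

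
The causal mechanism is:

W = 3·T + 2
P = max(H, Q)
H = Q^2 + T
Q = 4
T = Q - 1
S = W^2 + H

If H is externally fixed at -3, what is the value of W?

The intervention breaks the incoming arrows to H: H = Q^2 + T no longer applies, and H = -3.
W is not downstream of the intervention, so its value is determined by the original equations.
T = Q - 1  [with Q=4]  = 3
W = 3·T + 2  [with T=3]  = 11

11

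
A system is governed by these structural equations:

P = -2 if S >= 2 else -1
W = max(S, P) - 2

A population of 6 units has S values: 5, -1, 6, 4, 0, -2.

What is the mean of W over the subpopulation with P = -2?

Conditioning on P=-2 selects the 3 unit(s) with S ∈ {5, 6, 4}. Their W values: 3, 4, 2. Mean = 3.

3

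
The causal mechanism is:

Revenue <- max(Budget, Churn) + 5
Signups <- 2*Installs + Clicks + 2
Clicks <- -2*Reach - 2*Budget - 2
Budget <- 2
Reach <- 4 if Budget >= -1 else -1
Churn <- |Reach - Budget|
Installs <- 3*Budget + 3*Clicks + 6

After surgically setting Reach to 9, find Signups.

do(Reach=9) replaces the equation Reach <- 4 if Budget >= -1 else -1 with the constant Reach = 9.
Clicks = -2*Reach - 2*Budget - 2  [with Reach=9, Budget=2]  = -24
Installs = 3*Budget + 3*Clicks + 6  [with Budget=2, Clicks=-24]  = -60
Signups = 2*Installs + Clicks + 2  [with Installs=-60, Clicks=-24]  = -142

-142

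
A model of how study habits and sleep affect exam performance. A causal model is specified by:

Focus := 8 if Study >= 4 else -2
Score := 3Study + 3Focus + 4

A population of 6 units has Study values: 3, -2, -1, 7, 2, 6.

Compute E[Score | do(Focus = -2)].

Under do(Focus=-2), Focus's equation is replaced by Focus=-2 for every unit. Per-unit Score: 7, -8, -5, 19, 4, 16. Mean = 5.5.

5.5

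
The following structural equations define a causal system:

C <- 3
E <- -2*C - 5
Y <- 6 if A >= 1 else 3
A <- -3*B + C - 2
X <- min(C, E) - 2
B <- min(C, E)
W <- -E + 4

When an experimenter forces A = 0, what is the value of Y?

3

Intervening sets A = 0 and removes its equation (A <- -3*B + C - 2).
Y = 6 if A >= 1 else 3  [with A=0]  = 3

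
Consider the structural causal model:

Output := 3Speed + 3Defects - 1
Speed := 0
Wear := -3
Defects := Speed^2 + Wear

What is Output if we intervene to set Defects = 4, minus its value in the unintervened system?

21

The intervention breaks the incoming arrows to Defects: Defects := Speed^2 + Wear no longer applies, and Defects = 4.
Output = 3Speed + 3Defects - 1  [with Speed=0, Defects=4]  = 11
Without intervention: Defects = Speed^2 + Wear  [with Speed=0, Wear=-3]  = -3; Output = 3Speed + 3Defects - 1  [with Speed=0, Defects=-3]  = -10.
Change = 11 − (-10) = 21.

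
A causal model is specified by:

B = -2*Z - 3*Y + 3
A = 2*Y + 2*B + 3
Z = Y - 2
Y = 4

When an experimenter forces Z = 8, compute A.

Under do(Z=8), the mechanism Z = Y - 2 is discarded; Z is fixed at 8.
B = -2*Z - 3*Y + 3  [with Z=8, Y=4]  = -25
A = 2*Y + 2*B + 3  [with Y=4, B=-25]  = -39

-39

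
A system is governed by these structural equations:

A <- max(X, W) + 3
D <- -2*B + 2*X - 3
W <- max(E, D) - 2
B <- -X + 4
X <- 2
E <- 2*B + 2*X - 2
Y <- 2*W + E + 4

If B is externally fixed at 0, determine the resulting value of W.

0

do(B=0) replaces the equation B <- -X + 4 with the constant B = 0.
E = 2*B + 2*X - 2  [with B=0, X=2]  = 2
D = -2*B + 2*X - 3  [with B=0, X=2]  = 1
W = max(E, D) - 2  [with E=2, D=1]  = 0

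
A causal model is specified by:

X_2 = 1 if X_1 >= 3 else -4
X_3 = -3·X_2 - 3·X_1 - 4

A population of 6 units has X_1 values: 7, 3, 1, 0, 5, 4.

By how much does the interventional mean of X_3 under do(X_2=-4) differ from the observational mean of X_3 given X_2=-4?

-8.5

Every unit gets X_2=-4 under the intervention. X_3 values become -13, -1, 5, 8, -7, -4; E[X_3|do(X_2=-4)] = -2.
Conditioning on X_2=-4 selects the 2 unit(s) with X_1 ∈ {1, 0}. Their X_3 values: 5, 8. Mean = 6.5.
Difference = -2 − 6.5 = -8.5.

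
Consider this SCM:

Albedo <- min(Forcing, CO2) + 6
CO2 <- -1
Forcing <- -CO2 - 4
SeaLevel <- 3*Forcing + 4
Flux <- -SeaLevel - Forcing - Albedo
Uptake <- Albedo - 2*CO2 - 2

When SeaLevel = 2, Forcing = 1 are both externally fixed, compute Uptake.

The joint intervention fixes SeaLevel = 2, Forcing = 1, removing each variable's own equation.
Albedo = min(Forcing, CO2) + 6  [with Forcing=1, CO2=-1]  = 5
Uptake = Albedo - 2*CO2 - 2  [with Albedo=5, CO2=-1]  = 5

5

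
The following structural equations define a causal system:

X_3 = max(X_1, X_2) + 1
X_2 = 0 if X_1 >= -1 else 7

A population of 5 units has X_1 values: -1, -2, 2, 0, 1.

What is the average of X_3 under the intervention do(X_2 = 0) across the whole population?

The intervention sets X_2=0 in all 5 units regardless of X_1. Recomputing X_3 per unit gives 1, 1, 3, 1, 2; average 1.6.

1.6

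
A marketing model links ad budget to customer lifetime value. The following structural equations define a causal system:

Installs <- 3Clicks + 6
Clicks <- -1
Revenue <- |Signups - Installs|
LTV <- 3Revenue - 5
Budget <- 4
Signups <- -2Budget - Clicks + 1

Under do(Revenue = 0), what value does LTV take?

-5

The intervention breaks the incoming arrows to Revenue: Revenue <- |Signups - Installs| no longer applies, and Revenue = 0.
LTV = 3Revenue - 5  [with Revenue=0]  = -5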